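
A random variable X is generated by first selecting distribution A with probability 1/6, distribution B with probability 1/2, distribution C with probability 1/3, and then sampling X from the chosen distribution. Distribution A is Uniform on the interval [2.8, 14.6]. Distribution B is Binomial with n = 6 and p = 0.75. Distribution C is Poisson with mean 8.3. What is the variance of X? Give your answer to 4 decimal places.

9.1486

Per component, A: μ=8.7, E[X²]=87.2933; B: μ=4.5, E[X²]=21.375; C: μ=8.3, E[X²]=77.19.
E[X] = 0.166667·8.7 + 0.5·4.5 + 0.333333·8.3 = 6.46667.
E[X²] = 0.166667·87.2933 + 0.5·21.375 + 0.333333·77.19 = 50.9664.
Var(X) = E[X²] − (E[X])² = 50.9664 − 41.8178 = 9.14861.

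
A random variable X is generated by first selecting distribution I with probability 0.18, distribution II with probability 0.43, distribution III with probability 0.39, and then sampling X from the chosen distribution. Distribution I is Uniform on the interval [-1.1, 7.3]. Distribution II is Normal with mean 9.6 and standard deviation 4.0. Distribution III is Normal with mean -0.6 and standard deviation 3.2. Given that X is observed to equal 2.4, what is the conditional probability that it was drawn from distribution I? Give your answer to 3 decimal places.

Likelihoods f(2.4 | ·): I: 0.119048; II: 0.0197375; III: 0.0803356.
Posterior ∝ prior × likelihood. Numerator for I: 0.18·0.119048 = 0.0214286.
Normalizing constant: 0.18·0.119048 + 0.43·0.0197375 + 0.39·0.0803356 = 0.0612466.
P(I | observation) = 0.0214286 / 0.0612466 = 0.349874.

0.350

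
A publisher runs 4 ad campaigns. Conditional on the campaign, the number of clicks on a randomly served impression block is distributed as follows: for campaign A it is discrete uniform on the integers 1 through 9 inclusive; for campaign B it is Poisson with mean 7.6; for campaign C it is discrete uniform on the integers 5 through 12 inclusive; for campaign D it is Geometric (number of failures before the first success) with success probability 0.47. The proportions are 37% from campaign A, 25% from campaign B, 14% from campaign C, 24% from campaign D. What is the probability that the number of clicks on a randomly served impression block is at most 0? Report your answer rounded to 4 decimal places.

0.1129

Conditional on each campaign, P(X ≤ 0): A: 0; B: 0.000500451; C: 0; D: 0.47.
By total probability, P(X ≤ 0) = 0.37·0 + 0.25·0.000500451 + 0.14·0 + 0.24·0.47 = 0.112925.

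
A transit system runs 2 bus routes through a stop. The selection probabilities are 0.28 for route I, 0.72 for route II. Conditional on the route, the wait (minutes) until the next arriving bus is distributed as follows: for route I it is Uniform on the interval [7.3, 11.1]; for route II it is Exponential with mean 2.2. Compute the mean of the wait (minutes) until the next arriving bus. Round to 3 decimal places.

4.160

Component means — I: 9.2; II: 2.2.
E[X] = 0.28·9.2 + 0.72·2.2 = 4.16.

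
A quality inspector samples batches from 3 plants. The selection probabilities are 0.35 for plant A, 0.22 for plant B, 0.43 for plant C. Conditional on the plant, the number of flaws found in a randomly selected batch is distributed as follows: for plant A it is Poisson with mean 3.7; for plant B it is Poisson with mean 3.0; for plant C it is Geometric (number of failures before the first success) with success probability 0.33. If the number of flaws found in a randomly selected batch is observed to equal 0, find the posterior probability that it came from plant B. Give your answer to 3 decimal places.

0.068

Likelihoods P(X=0 | ·): A: 0.0247235; B: 0.0497871; C: 0.33.
Posterior ∝ prior × likelihood. Numerator for B: 0.22·0.0497871 = 0.0109532.
Normalizing constant: 0.35·0.0247235 + 0.22·0.0497871 + 0.43·0.33 = 0.161506.
P(B | observation) = 0.0109532 / 0.161506 = 0.0678187.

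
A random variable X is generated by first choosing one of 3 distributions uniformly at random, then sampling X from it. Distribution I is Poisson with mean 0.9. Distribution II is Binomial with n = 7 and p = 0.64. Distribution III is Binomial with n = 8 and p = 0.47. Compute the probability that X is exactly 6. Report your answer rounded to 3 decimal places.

Conditional on each component, P(X = 6): I: 0.000300094; II: 0.173173; III: 0.0847807.
By total probability, P(X = 6) = 0.333333·0.000300094 + 0.333333·0.173173 + 0.333333·0.0847807 = 0.0860846.

0.086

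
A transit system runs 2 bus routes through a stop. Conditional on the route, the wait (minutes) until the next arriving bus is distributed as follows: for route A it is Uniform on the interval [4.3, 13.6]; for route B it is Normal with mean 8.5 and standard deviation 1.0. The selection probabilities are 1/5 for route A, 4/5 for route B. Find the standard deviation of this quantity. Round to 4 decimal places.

1.5079

Per component, A: μ=8.95, E[X²]=87.31; B: μ=8.5, E[X²]=73.25.
E[X] = 0.2·8.95 + 0.8·8.5 = 8.59.
E[X²] = 0.2·87.31 + 0.8·73.25 = 76.062.
Var(X) = E[X²] − (E[X])² = 76.062 − 73.7881 = 2.2739.
SD(X) = √2.2739 = 1.50795.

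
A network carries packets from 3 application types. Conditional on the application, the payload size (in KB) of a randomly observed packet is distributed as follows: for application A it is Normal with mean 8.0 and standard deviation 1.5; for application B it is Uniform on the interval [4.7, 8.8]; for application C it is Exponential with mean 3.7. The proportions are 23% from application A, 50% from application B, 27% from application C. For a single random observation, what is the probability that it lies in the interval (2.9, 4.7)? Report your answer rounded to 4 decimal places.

Conditional on each application, P(2.9 < X < 4.7): A: 0.0135665; B: 0; C: 0.175919.
By total probability, P(2.9 < X < 4.7) = 0.23·0.0135665 + 0.5·0 + 0.27·0.175919 = 0.0506184.

0.0506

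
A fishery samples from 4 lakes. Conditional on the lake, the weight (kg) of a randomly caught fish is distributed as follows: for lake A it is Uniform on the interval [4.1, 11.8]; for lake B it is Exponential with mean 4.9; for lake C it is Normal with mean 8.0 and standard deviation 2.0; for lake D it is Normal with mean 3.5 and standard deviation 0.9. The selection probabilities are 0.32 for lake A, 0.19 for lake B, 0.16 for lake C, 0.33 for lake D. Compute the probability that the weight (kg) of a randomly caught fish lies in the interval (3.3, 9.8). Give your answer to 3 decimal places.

0.631

Conditional on each lake, P(3.3 < X < 9.8): A: 0.74026; B: 0.374601; C: 0.806553; D: 0.58793.
By total probability, P(3.3 < X < 9.8) = 0.32·0.74026 + 0.19·0.374601 + 0.16·0.806553 + 0.33·0.58793 = 0.631123.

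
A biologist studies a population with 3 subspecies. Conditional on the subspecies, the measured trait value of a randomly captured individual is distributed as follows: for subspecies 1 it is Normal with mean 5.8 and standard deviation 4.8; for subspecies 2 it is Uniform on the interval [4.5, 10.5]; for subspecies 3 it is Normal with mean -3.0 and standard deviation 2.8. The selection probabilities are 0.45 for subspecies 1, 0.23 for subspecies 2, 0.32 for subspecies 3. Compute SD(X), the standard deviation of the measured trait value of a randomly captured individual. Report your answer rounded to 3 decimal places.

5.756

Per component, 1: μ=5.8, E[X²]=56.68; 2: μ=7.5, E[X²]=59.25; 3: μ=-3, E[X²]=16.84.
E[X] = 0.45·5.8 + 0.23·7.5 + 0.32·-3 = 3.375.
E[X²] = 0.45·56.68 + 0.23·59.25 + 0.32·16.84 = 44.5223.
Var(X) = E[X²] − (E[X])² = 44.5223 − 11.3906 = 33.1317.
SD(X) = √33.1317 = 5.75601.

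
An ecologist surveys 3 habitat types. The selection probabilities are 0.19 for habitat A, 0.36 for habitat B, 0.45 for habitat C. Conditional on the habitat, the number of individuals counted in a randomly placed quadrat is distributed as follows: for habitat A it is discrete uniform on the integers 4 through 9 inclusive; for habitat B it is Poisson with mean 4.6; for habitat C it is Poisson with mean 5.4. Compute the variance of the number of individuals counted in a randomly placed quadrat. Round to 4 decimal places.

Per component, A: μ=6.5, E[X²]=45.1667; B: μ=4.6, E[X²]=25.76; C: μ=5.4, E[X²]=34.56.
E[X] = 0.19·6.5 + 0.36·4.6 + 0.45·5.4 = 5.321.
E[X²] = 0.19·45.1667 + 0.36·25.76 + 0.45·34.56 = 33.4073.
Var(X) = E[X²] − (E[X])² = 33.4073 − 28.313 = 5.09423.

5.0942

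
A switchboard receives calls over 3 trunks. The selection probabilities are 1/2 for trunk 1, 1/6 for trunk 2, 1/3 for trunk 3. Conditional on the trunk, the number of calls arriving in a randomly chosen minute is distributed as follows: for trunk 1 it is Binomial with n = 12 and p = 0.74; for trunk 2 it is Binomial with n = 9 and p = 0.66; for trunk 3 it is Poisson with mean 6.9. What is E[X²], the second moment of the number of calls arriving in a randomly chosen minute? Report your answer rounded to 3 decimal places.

64.969

For each component E[X²] = Var + (mean)², giving 1: 81.1632; 2: 37.3032; 3: 54.51.
Overall E[X²] = 0.5·81.1632 + 0.166667·37.3032 + 0.333333·54.51 = 64.9688.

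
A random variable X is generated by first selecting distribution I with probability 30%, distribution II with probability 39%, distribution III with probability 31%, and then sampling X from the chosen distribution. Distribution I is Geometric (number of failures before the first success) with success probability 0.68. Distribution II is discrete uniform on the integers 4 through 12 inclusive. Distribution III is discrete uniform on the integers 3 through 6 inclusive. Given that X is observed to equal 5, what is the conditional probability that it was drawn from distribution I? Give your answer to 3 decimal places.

Likelihoods P(X=5 | ·): I: 0.0022817; II: 0.111111; III: 0.25.
Posterior ∝ prior × likelihood. Numerator for I: 0.3·0.0022817 = 0.00068451.
Normalizing constant: 0.3·0.0022817 + 0.39·0.111111 + 0.31·0.25 = 0.121518.
P(I | observation) = 0.00068451 / 0.121518 = 0.005633.

0.006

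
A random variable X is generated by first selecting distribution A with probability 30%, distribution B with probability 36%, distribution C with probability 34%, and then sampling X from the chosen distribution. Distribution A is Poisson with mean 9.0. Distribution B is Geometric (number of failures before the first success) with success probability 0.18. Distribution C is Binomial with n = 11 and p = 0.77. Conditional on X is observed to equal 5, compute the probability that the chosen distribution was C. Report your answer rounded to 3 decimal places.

0.130

Likelihoods P(X=5 | ·): A: 0.0607269; B: 0.0667332; C: 0.0185124.
Posterior ∝ prior × likelihood. Numerator for C: 0.34·0.0185124 = 0.00629421.
Normalizing constant: 0.3·0.0607269 + 0.36·0.0667332 + 0.34·0.0185124 = 0.0485362.
P(C | observation) = 0.00629421 / 0.0485362 = 0.129681.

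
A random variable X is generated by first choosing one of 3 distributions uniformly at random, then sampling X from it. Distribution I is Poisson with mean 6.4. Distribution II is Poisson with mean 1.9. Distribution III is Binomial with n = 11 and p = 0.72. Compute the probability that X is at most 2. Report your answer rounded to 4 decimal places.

0.2501

Conditional on each component, P(X ≤ 2): I: 0.0463242; II: 0.70372; III: 0.000325901.
By total probability, P(X ≤ 2) = 0.333333·0.0463242 + 0.333333·0.70372 + 0.333333·0.000325901 = 0.250123.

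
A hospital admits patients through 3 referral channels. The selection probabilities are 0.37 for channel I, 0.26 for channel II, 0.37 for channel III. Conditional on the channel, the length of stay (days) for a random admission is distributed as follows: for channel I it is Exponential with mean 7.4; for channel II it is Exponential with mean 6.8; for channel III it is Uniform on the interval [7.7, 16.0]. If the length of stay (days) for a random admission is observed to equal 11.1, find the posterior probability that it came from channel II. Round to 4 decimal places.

Likelihoods f(11.1 | ·): I: 0.0301527; II: 0.0287455; III: 0.120482.
Posterior ∝ prior × likelihood. Numerator for II: 0.26·0.0287455 = 0.00747382.
Normalizing constant: 0.37·0.0301527 + 0.26·0.0287455 + 0.37·0.120482 = 0.0632086.
P(II | observation) = 0.00747382 / 0.0632086 = 0.11824.

0.1182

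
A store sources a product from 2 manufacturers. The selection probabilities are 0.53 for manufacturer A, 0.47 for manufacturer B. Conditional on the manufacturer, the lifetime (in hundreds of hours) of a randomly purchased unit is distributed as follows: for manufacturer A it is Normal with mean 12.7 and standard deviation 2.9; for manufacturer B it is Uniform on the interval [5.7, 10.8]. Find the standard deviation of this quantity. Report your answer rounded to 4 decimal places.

Per component, A: μ=12.7, E[X²]=169.7; B: μ=8.25, E[X²]=70.23.
E[X] = 0.53·12.7 + 0.47·8.25 = 10.6085.
E[X²] = 0.53·169.7 + 0.47·70.23 = 122.949.
Var(X) = E[X²] − (E[X])² = 122.949 − 112.54 = 10.4088.
SD(X) = √10.4088 = 3.22627.

3.2263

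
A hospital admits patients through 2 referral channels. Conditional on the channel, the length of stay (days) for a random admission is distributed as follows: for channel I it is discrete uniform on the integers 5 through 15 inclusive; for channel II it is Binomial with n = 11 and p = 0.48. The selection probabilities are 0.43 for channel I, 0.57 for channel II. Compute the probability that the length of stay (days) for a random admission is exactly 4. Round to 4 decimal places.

0.1027

Conditional on each channel, P(X = 4): I: 0; II: 0.180095.
By total probability, P(X = 4) = 0.43·0 + 0.57·0.180095 = 0.102654.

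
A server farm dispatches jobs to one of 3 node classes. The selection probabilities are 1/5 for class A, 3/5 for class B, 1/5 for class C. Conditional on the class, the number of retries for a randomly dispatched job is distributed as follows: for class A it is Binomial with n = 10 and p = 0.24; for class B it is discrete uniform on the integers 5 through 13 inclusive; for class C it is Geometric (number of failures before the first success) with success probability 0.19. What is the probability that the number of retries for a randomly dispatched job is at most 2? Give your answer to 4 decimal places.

Conditional on each class, P(X ≤ 2): A: 0.555805; B: 0; C: 0.468559.
By total probability, P(X ≤ 2) = 0.2·0.555805 + 0.6·0 + 0.2·0.468559 = 0.204873.

0.2049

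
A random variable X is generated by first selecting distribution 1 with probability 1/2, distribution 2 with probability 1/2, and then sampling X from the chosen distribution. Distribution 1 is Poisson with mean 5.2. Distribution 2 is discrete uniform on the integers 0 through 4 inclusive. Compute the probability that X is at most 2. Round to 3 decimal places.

0.354

Conditional on each component, P(X ≤ 2): 1: 0.108787; 2: 0.6.
By total probability, P(X ≤ 2) = 0.5·0.108787 + 0.5·0.6 = 0.354393.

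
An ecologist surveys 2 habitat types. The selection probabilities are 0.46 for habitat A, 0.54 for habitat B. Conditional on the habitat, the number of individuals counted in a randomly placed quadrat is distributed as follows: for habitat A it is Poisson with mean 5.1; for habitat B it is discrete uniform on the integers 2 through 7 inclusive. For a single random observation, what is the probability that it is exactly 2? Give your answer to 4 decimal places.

0.1265

Conditional on each habitat, P(X = 2): A: 0.0792882; B: 0.166667.
By total probability, P(X = 2) = 0.46·0.0792882 + 0.54·0.166667 = 0.126473.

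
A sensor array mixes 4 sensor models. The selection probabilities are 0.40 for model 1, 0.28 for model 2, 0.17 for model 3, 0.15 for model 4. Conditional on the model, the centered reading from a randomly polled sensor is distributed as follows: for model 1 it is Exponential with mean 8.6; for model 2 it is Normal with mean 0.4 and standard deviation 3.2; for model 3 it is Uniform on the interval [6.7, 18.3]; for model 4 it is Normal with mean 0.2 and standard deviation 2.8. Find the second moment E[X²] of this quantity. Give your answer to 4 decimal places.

91.7308

For each component E[X²] = Var + (mean)², giving 1: 147.92; 2: 10.4; 3: 167.463; 4: 7.88.
Overall E[X²] = 0.4·147.92 + 0.28·10.4 + 0.17·167.463 + 0.15·7.88 = 91.7308.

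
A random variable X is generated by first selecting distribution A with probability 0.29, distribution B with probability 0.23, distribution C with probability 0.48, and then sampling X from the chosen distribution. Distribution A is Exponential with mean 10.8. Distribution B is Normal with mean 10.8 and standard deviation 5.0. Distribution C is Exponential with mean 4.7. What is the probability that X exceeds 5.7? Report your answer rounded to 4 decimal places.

Conditional on each component, P(X > 5.7): A: 0.589914; B: 0.846136; C: 0.297374.
By total probability, P(X > 5.7) = 0.29·0.589914 + 0.23·0.846136 + 0.48·0.297374 = 0.508426.

0.5084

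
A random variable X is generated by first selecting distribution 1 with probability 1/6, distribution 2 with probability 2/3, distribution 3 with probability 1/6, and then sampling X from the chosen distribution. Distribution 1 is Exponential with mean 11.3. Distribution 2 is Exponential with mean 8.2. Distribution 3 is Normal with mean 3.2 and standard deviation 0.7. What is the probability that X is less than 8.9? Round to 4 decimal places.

0.6990

Conditional on each component, P(X < 8.9): 1: 0.54507; 2: 0.662222; 3: 1.
By total probability, P(X < 8.9) = 0.166667·0.54507 + 0.666667·0.662222 + 0.166667·1 = 0.698993.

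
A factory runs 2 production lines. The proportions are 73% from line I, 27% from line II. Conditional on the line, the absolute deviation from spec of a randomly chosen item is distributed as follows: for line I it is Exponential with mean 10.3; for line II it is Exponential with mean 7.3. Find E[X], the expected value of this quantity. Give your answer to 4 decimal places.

9.4900

Component means — I: 10.3; II: 7.3.
E[X] = 0.73·10.3 + 0.27·7.3 = 9.49.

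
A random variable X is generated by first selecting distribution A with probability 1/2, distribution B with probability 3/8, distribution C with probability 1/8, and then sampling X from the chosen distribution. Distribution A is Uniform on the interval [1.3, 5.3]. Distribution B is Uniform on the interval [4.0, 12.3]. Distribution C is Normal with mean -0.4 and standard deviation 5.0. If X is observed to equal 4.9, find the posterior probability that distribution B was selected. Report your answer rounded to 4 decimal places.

Likelihoods f(4.9 | ·): A: 0.25; B: 0.120482; C: 0.0454939.
Posterior ∝ prior × likelihood. Numerator for B: 0.375·0.120482 = 0.0451807.
Normalizing constant: 0.5·0.25 + 0.375·0.120482 + 0.125·0.0454939 = 0.175867.
P(B | observation) = 0.0451807 / 0.175867 = 0.256902.

0.2569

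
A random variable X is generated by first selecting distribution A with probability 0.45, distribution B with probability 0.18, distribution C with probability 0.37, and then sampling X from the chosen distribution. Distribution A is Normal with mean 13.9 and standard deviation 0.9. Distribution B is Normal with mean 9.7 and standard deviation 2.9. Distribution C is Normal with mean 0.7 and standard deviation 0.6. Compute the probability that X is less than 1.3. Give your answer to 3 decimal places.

Conditional on each component, P(X < 1.3): A: 0; B: 0.00188644; C: 0.841345.
By total probability, P(X < 1.3) = 0.45·0 + 0.18·0.00188644 + 0.37·0.841345 = 0.311637.

0.312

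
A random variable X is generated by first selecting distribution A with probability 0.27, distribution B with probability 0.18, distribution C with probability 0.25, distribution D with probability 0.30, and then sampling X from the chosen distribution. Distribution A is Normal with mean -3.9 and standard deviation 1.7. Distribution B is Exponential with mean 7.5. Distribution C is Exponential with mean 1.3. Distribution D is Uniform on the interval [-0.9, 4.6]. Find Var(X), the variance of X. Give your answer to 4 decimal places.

26.3797

Per component, A: μ=-3.9, E[X²]=18.1; B: μ=7.5, E[X²]=112.5; C: μ=1.3, E[X²]=3.38; D: μ=1.85, E[X²]=5.94333.
E[X] = 0.27·-3.9 + 0.18·7.5 + 0.25·1.3 + 0.3·1.85 = 1.177.
E[X²] = 0.27·18.1 + 0.18·112.5 + 0.25·3.38 + 0.3·5.94333 = 27.765.
Var(X) = E[X²] − (E[X])² = 27.765 − 1.38533 = 26.3797.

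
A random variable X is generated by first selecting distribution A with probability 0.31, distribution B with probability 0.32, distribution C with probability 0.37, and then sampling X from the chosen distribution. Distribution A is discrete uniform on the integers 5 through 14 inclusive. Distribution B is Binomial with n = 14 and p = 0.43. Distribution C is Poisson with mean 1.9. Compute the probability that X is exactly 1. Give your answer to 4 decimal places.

0.1064

Conditional on each component, P(X = 1): A: 0; B: 0.00403617; C: 0.28418.
By total probability, P(X = 1) = 0.31·0 + 0.32·0.00403617 + 0.37·0.28418 = 0.106438.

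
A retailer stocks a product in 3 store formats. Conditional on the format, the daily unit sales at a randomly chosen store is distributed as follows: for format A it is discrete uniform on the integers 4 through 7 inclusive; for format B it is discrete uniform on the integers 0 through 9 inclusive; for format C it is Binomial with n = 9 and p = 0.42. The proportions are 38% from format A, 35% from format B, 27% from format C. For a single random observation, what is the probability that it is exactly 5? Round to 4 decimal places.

0.1803

Conditional on each format, P(X = 5): A: 0.25; B: 0.1; C: 0.18635.
By total probability, P(X = 5) = 0.38·0.25 + 0.35·0.1 + 0.27·0.18635 = 0.180314.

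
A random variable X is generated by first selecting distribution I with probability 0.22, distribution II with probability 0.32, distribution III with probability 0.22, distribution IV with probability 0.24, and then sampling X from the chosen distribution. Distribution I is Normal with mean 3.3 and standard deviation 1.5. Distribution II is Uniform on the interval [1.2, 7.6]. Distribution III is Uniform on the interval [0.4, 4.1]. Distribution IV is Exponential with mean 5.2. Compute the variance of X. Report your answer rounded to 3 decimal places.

9.491

Per component, I: μ=3.3, E[X²]=13.14; II: μ=4.4, E[X²]=22.7733; III: μ=2.25, E[X²]=6.20333; IV: μ=5.2, E[X²]=54.08.
E[X] = 0.22·3.3 + 0.32·4.4 + 0.22·2.25 + 0.24·5.2 = 3.877.
E[X²] = 0.22·13.14 + 0.32·22.7733 + 0.22·6.20333 + 0.24·54.08 = 24.5222.
Var(X) = E[X²] − (E[X])² = 24.5222 − 15.0311 = 9.49107.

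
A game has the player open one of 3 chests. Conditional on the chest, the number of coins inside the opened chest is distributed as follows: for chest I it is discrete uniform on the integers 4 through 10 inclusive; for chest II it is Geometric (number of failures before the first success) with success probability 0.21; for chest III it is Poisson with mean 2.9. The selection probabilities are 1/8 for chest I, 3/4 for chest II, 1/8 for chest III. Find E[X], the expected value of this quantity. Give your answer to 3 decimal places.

Component means — I: 7; II: 3.7619; III: 2.9.
E[X] = 0.125·7 + 0.75·3.7619 + 0.125·2.9 = 4.05893.

4.059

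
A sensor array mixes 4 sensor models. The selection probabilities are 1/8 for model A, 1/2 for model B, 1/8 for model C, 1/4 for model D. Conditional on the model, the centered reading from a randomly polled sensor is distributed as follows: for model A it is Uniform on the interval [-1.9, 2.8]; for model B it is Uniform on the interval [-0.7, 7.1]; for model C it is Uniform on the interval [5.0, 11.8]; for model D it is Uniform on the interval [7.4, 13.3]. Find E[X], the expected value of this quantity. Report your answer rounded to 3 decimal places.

5.294

Component means — A: 0.45; B: 3.2; C: 8.4; D: 10.35.
E[X] = 0.125·0.45 + 0.5·3.2 + 0.125·8.4 + 0.25·10.35 = 5.29375.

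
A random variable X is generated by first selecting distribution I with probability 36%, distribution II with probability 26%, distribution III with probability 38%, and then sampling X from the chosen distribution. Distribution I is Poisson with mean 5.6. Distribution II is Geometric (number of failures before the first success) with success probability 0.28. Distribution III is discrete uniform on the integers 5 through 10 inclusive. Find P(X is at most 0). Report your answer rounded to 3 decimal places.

0.074

Conditional on each component, P(X ≤ 0): I: 0.00369786; II: 0.28; III: 0.
By total probability, P(X ≤ 0) = 0.36·0.00369786 + 0.26·0.28 + 0.38·0 = 0.0741312.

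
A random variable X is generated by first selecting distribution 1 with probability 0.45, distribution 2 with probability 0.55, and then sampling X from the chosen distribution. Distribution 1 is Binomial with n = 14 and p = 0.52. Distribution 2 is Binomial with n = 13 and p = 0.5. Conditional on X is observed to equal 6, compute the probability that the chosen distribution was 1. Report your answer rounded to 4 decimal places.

Likelihoods P(X=6 | ·): 1: 0.167304; 2: 0.209473.
Posterior ∝ prior × likelihood. Numerator for 1: 0.45·0.167304 = 0.0752866.
Normalizing constant: 0.45·0.167304 + 0.55·0.209473 = 0.190497.
P(1 | observation) = 0.0752866 / 0.190497 = 0.395212.

0.3952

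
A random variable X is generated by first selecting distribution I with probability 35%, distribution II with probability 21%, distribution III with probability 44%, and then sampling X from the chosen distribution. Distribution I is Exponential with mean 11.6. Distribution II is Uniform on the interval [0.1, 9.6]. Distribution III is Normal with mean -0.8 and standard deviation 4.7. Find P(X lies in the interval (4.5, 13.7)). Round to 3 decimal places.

0.299

Conditional on each component, P(4.5 < X < 13.7): I: 0.371498; II: 0.536842; III: 0.128714.
By total probability, P(4.5 < X < 13.7) = 0.35·0.371498 + 0.21·0.536842 + 0.44·0.128714 = 0.299396.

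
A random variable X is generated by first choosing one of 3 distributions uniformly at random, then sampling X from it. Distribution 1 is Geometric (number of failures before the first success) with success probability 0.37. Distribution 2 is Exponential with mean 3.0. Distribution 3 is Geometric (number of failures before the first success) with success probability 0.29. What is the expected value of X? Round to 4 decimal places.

2.3837

Component means — 1: 1.7027; 2: 3; 3: 2.44828.
E[X] = 0.333333·1.7027 + 0.333333·3 + 0.333333·2.44828 = 2.38366.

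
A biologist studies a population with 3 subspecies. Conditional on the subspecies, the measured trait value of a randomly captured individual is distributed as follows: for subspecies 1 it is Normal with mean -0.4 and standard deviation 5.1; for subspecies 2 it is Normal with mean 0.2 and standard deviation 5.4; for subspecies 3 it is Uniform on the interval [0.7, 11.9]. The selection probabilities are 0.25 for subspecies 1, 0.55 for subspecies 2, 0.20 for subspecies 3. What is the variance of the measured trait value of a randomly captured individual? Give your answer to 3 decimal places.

31.018

Per component, 1: μ=-0.4, E[X²]=26.17; 2: μ=0.2, E[X²]=29.2; 3: μ=6.3, E[X²]=50.1433.
E[X] = 0.25·-0.4 + 0.55·0.2 + 0.2·6.3 = 1.27.
E[X²] = 0.25·26.17 + 0.55·29.2 + 0.2·50.1433 = 32.6312.
Var(X) = E[X²] − (E[X])² = 32.6312 − 1.6129 = 31.0183.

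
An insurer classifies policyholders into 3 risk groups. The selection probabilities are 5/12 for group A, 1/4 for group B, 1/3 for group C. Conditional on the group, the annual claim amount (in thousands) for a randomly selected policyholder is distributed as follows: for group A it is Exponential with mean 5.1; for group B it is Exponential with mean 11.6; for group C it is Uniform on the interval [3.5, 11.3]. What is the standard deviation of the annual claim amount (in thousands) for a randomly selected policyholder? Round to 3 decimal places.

7.265

Per component, A: μ=5.1, E[X²]=52.02; B: μ=11.6, E[X²]=269.12; C: μ=7.4, E[X²]=59.83.
E[X] = 0.416667·5.1 + 0.25·11.6 + 0.333333·7.4 = 7.49167.
E[X²] = 0.416667·52.02 + 0.25·269.12 + 0.333333·59.83 = 108.898.
Var(X) = E[X²] − (E[X])² = 108.898 − 56.1251 = 52.7733.
SD(X) = √52.7733 = 7.26452.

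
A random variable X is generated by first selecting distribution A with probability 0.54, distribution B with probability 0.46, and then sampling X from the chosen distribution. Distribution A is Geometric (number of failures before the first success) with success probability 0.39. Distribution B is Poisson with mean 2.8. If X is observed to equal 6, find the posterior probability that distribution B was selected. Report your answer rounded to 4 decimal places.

0.6331

Likelihoods P(X=6 | ·): A: 0.0200929; B: 0.0406997.
Posterior ∝ prior × likelihood. Numerator for B: 0.46·0.0406997 = 0.0187219.
Normalizing constant: 0.54·0.0200929 + 0.46·0.0406997 = 0.0295721.
P(B | observation) = 0.0187219 / 0.0295721 = 0.633093.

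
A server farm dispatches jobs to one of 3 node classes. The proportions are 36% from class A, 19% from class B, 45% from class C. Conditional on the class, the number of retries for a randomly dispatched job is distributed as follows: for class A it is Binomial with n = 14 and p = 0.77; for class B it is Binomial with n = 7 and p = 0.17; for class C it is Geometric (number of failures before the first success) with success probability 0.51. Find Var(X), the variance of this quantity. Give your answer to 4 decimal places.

23.8427

Per component, A: μ=10.78, E[X²]=118.688; B: μ=1.19, E[X²]=2.4038; C: μ=0.960784, E[X²]=2.807.
E[X] = 0.36·10.78 + 0.19·1.19 + 0.45·0.960784 = 4.53925.
E[X²] = 0.36·118.688 + 0.19·2.4038 + 0.45·2.807 = 44.4475.
Var(X) = E[X²] − (E[X])² = 44.4475 − 20.6048 = 23.8427.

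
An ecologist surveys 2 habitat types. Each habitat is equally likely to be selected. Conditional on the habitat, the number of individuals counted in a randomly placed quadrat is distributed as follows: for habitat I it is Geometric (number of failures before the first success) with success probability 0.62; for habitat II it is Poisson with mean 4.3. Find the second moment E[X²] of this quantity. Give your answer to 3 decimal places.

For each component E[X²] = Var + (mean)², giving I: 1.3642; II: 22.79.
Overall E[X²] = 0.5·1.3642 + 0.5·22.79 = 12.0771.

12.077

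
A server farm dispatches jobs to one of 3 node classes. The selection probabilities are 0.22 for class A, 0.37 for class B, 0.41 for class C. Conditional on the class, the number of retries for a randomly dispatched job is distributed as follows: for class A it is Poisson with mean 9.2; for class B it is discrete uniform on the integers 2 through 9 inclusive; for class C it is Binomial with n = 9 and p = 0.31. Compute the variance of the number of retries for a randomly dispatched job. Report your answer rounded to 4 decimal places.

Per component, A: μ=9.2, E[X²]=93.84; B: μ=5.5, E[X²]=35.5; C: μ=2.79, E[X²]=9.7092.
E[X] = 0.22·9.2 + 0.37·5.5 + 0.41·2.79 = 5.2029.
E[X²] = 0.22·93.84 + 0.37·35.5 + 0.41·9.7092 = 37.7606.
Var(X) = E[X²] − (E[X])² = 37.7606 − 27.0702 = 10.6904.

10.6904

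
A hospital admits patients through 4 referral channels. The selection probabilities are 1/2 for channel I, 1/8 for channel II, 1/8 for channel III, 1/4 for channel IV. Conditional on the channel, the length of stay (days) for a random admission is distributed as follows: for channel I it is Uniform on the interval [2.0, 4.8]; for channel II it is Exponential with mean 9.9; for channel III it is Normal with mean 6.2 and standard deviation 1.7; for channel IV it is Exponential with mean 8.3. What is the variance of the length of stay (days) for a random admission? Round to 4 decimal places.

36.7253

Per component, I: μ=3.4, E[X²]=12.2133; II: μ=9.9, E[X²]=196.02; III: μ=6.2, E[X²]=41.33; IV: μ=8.3, E[X²]=137.78.
E[X] = 0.5·3.4 + 0.125·9.9 + 0.125·6.2 + 0.25·8.3 = 5.7875.
E[X²] = 0.5·12.2133 + 0.125·196.02 + 0.125·41.33 + 0.25·137.78 = 70.2204.
Var(X) = E[X²] − (E[X])² = 70.2204 − 33.4952 = 36.7253.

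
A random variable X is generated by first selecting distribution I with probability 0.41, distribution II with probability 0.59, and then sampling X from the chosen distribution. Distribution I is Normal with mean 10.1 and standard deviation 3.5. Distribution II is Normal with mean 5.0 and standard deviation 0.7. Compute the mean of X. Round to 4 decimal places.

7.0910

Component means — I: 10.1; II: 5.
E[X] = 0.41·10.1 + 0.59·5 = 7.091.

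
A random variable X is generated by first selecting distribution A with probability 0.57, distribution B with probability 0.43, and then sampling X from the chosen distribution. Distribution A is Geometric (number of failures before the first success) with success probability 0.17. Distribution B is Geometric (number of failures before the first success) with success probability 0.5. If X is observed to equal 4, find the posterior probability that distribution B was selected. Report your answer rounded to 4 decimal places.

Likelihoods P(X=4 | ·): A: 0.0806791; B: 0.03125.
Posterior ∝ prior × likelihood. Numerator for B: 0.43·0.03125 = 0.0134375.
Normalizing constant: 0.57·0.0806791 + 0.43·0.03125 = 0.0594246.
P(B | observation) = 0.0134375 / 0.0594246 = 0.226127.

0.2261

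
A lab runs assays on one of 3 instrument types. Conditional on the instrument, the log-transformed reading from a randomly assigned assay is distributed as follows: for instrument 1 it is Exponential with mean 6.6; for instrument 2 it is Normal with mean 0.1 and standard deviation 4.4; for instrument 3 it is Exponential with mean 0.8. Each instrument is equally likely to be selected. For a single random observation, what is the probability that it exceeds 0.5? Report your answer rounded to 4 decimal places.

0.6420

Conditional on each instrument, P(X > 0.5): 1: 0.927041; 2: 0.463782; 3: 0.535261.
By total probability, P(X > 0.5) = 0.333333·0.927041 + 0.333333·0.463782 + 0.333333·0.535261 = 0.642028.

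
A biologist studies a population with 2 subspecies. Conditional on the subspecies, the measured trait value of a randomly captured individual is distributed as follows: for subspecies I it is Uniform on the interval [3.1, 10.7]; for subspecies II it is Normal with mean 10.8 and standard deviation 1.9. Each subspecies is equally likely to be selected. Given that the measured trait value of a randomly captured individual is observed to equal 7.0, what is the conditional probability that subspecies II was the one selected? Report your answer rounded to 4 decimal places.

0.1776

Likelihoods f(7.0 | ·): I: 0.131579; II: 0.0284163.
Posterior ∝ prior × likelihood. Numerator for II: 0.5·0.0284163 = 0.0142081.
Normalizing constant: 0.5·0.131579 + 0.5·0.0284163 = 0.0799976.
P(II | observation) = 0.0142081 / 0.0799976 = 0.177607.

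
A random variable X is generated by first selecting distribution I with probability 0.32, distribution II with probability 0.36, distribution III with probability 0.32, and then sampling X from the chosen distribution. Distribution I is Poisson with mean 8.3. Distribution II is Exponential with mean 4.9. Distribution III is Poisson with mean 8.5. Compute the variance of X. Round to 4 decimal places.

16.8484

Per component, I: μ=8.3, E[X²]=77.19; II: μ=4.9, E[X²]=48.02; III: μ=8.5, E[X²]=80.75.
E[X] = 0.32·8.3 + 0.36·4.9 + 0.32·8.5 = 7.14.
E[X²] = 0.32·77.19 + 0.36·48.02 + 0.32·80.75 = 67.828.
Var(X) = E[X²] − (E[X])² = 67.828 − 50.9796 = 16.8484.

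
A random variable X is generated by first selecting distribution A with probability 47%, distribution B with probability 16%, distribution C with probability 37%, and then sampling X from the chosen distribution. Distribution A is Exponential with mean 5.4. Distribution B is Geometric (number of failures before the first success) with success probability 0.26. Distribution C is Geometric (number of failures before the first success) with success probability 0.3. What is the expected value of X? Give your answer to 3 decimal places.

Component means — A: 5.4; B: 2.84615; C: 2.33333.
E[X] = 0.47·5.4 + 0.16·2.84615 + 0.37·2.33333 = 3.85672.

3.857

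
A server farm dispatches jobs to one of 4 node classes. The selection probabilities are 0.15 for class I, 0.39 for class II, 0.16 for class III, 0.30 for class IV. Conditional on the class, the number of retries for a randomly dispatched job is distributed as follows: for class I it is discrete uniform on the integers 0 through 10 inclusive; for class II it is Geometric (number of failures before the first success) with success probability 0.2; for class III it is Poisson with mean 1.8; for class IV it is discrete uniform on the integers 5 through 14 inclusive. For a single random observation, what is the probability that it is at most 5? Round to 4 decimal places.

Conditional on each class, P(X ≤ 5): I: 0.545455; II: 0.737856; III: 0.989622; IV: 0.1.
By total probability, P(X ≤ 5) = 0.15·0.545455 + 0.39·0.737856 + 0.16·0.989622 + 0.3·0.1 = 0.557922.

0.5579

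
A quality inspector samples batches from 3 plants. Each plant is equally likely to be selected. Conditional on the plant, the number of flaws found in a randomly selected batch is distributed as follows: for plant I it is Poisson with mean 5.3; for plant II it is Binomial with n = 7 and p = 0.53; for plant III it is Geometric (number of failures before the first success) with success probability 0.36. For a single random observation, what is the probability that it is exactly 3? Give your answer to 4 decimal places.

Conditional on each plant, P(X = 3): I: 0.123856; II: 0.254265; III: 0.0943718.
By total probability, P(X = 3) = 0.333333·0.123856 + 0.333333·0.254265 + 0.333333·0.0943718 = 0.157498.

0.1575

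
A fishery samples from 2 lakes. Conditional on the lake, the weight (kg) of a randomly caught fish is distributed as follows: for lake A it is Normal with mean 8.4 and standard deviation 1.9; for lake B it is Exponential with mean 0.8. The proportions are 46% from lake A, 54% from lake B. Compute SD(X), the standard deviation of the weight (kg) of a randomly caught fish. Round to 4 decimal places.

4.0440

Per component, A: μ=8.4, E[X²]=74.17; B: μ=0.8, E[X²]=1.28.
E[X] = 0.46·8.4 + 0.54·0.8 = 4.296.
E[X²] = 0.46·74.17 + 0.54·1.28 = 34.8094.
Var(X) = E[X²] − (E[X])² = 34.8094 − 18.4556 = 16.3538.
SD(X) = √16.3538 = 4.04398.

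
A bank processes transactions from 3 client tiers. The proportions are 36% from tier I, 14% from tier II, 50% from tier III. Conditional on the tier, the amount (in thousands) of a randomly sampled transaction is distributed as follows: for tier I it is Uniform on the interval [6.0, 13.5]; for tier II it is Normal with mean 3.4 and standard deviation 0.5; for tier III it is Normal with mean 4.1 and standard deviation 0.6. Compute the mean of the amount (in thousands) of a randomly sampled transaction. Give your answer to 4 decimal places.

6.0360

Component means — I: 9.75; II: 3.4; III: 4.1.
E[X] = 0.36·9.75 + 0.14·3.4 + 0.5·4.1 = 6.036.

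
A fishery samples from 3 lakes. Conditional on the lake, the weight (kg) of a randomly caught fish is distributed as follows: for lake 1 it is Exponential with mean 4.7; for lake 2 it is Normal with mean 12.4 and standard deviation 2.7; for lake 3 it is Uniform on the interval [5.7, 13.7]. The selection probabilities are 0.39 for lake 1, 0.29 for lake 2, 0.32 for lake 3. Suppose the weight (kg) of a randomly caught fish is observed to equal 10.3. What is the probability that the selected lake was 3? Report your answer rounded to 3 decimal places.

Likelihoods f(10.3 | ·): 1: 0.0237766; 2: 0.109191; 3: 0.125.
Posterior ∝ prior × likelihood. Numerator for 3: 0.32·0.125 = 0.04.
Normalizing constant: 0.39·0.0237766 + 0.29·0.109191 + 0.32·0.125 = 0.0809382.
P(3 | observation) = 0.04 / 0.0809382 = 0.494204.

0.494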